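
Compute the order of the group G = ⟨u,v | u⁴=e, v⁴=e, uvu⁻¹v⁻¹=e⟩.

Enumerate words in the generators, reducing via the relations: the distinct elements are
  {e, u, v, uv, u², u³, v², v³, uv², uv³, u²v, u³v, u²v², u²v³, u³v², u³v³}.
No further products give new elements, so |G| = 16.

Answer: 16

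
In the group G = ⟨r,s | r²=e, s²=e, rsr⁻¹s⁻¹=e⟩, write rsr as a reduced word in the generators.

Multiply left to right, reducing at each step:
  r · s = rs
  (rs) · r = s

Answer: s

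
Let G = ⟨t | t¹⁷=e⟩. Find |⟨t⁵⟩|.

|⟨t⁵⟩| equals the order of t⁵. Compute successive powers until reaching e:
  (t⁵)¹ = t⁵, (t⁵)² = t¹⁰, (t⁵)³ = t¹⁵, (t⁵)⁴ = t³, (t⁵)⁵ = t⁸, (t⁵)⁶ = t¹³, (t⁵)⁷ = t, (t⁵)⁸ = t⁶, (t⁵)⁹ = t¹¹, (t⁵)¹⁰ = t¹⁶, (t⁵)¹¹ = t⁴, (t⁵)¹² = t⁹, (t⁵)¹³ = t¹⁴, (t⁵)¹⁴ = t², (t⁵)¹⁵ = t⁷, (t⁵)¹⁶ = t¹², (t⁵)¹⁷ = e.
The smallest positive k with (t⁵)ᵏ = e is 17, so |⟨t⁵⟩| = 17.

Answer: 17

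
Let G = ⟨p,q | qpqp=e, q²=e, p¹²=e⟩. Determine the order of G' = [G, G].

G' = [G, G] is generated by all commutators. The generator-pair commutators are: [p, q] = p².
The subgroup they normally generate is {e, p², p⁴, p⁶, p⁸, p¹⁰}, of order 6.
Check: |G/G'| = 24/6 = 4 is the order of the abelianisation.

Answer: 6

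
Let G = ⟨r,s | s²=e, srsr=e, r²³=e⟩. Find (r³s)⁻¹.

The order of (r³s) is 2 (smallest k with (r³s)ᵏ = e), so (r³s)⁻¹ = (r³s)¹ = r³s.
Check: (r³s) · (r³s) → (r³s) · r³ = s;   s · s = e, giving e as required.

Answer: r³s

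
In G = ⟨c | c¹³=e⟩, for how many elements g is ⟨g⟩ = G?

G is cyclic of order 13. An element generates G iff its order is 13, and a cyclic group of order 13 has exactly φ(13) = 12 such elements.

Answer: 12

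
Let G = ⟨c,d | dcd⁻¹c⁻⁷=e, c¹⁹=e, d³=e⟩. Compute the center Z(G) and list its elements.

An element z ∈ Z(G) iff z commutes with every generator.
For example e is central: e·c = c = c·e; e·d = d = d·e.
Whereas c ∉ Z(G) since c·d = cd ≠ c⁷d = d·c.
Checking each of the 57 elements this way gives Z(G) = {e}, of order 1.

Answer: {e}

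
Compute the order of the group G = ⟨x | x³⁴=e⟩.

G is generated by a single element, so G is cyclic. The relator gives x³⁴ = e and no smaller power is forced to be e, so the 34 powers {e, x, x², x³, x⁴, x⁵, x⁶, x⁷, x⁸, x⁹, x²², x²³, x²¹, x²⁰, x²⁴, x²⁵, x²⁶, x²⁷, x²⁸, x²⁹, x³², x³³, x³¹, x³⁰, x¹², x¹³, x¹¹, x¹⁰, x¹⁴, x¹⁵, x¹⁶, x¹⁷, x¹⁸, x¹⁹} are distinct. Hence |G| = 34.

Answer: 34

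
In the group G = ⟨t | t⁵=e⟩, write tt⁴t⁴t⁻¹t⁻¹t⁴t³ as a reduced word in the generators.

Multiply left to right, reducing at each step:
  t · t⁴ = e
  e · t⁴ = t⁴
  (t⁴) · t⁻¹ = t³
  (t³) · t⁻¹ = t²
  (t²) · t⁴ = t
  t · t³ = t⁴

Answer: t⁴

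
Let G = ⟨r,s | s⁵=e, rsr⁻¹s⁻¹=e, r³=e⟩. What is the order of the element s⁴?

Compute successive powers until reaching e:
  (s⁴)¹ = s⁴, (s⁴)² = s³, (s⁴)³ = s², (s⁴)⁴ = s, (s⁴)⁵ = e.
The smallest positive k with (s⁴)ᵏ = e is 5.

Answer: 5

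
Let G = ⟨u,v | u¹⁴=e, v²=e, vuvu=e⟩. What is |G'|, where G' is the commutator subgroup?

G' = [G, G] is generated by all commutators. The generator-pair commutators are: [u, v] = u².
The subgroup they normally generate is {e, u², u⁴, u⁶, u⁸, u¹⁰, u¹²}, of order 7.
Check: |G/G'| = 28/7 = 4 is the order of the abelianisation.

Answer: 7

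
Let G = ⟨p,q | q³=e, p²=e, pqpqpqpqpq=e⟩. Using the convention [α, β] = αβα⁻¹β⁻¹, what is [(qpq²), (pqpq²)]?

[(qpq²), (pqpq²)] = (qpq²)·(pqpq²)·(qpq²)⁻¹·(pqpq²)⁻¹.
  (qpq²) · (pqpq²) = qpq²pqpq²
  (qpq²pqpq²) · (qpq²) = qpq²p
  (qpq²p) · (qpq²p) = qpq²pqpq²p

Answer: qpq²pqpq²p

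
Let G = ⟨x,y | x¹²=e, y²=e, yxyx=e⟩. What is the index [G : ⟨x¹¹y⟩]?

First find ord(x¹¹y) by computing successive powers:
  (x¹¹y)¹ = x¹¹y, (x¹¹y)² = e.
So |⟨x¹¹y⟩| = ord(x¹¹y) = 2. With |G| = 24, by Lagrange [G : ⟨x¹¹y⟩] = 24/2 = 12.

Answer: 12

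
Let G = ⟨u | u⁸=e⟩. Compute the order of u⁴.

Compute successive powers until reaching e:
  (u⁴)¹ = u⁴, (u⁴)² = e.
The smallest positive k with (u⁴)ᵏ = e is 2.

Answer: 2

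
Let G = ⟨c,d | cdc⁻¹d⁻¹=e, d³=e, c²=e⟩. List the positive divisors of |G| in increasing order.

|G| = 6 = 2 · 3. By Lagrange's theorem the order of any subgroup divides 6; the divisors of 6 are 1, 2, 3, 6.

Answer: 1, 2, 3, 6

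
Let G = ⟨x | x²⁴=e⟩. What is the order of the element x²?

Compute successive powers until reaching e:
  (x²)¹ = x², (x²)² = x⁴, (x²)³ = x⁶, (x²)⁴ = x⁸, (x²)⁵ = x¹⁰, (x²)⁶ = x¹², (x²)⁷ = x¹⁴, (x²)⁸ = x¹⁶, (x²)⁹ = x¹⁸, (x²)¹⁰ = x²⁰, (x²)¹¹ = x²², (x²)¹² = e.
The smallest positive k with (x²)ᵏ = e is 12.

Answer: 12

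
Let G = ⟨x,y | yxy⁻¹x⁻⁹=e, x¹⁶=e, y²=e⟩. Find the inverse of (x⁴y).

The order of (x⁴y) is 4 (smallest k with (x⁴y)ᵏ = e), so (x⁴y)⁻¹ = (x⁴y)³ = x¹²y.
Check: (x⁴y) · (x¹²y) → (x⁴y) · x¹² = y;   y · y = e, giving e as required.

Answer: x¹²y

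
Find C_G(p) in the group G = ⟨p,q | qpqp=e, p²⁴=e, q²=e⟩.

⟨p⟩ ⊆ C_G(p) since powers of p commute with p; so |C_G(p)| ≥ |⟨p⟩| = 24.
By orbit–stabilizer, |C_G(p)| = |G| / |conj. class of p| = 48 / 2 = 24.
The 24 elements commuting with p are {e, p, p², p³, p⁴, p⁵, p⁶, p⁷, p⁸, p⁹, p¹⁰, p¹¹, p¹², p¹³, p¹⁴, p¹⁵, p¹⁶, p¹⁷, p¹⁸, p¹⁹, p²⁰, p²¹, p²², p²³}.

Answer: {e, p, p², p³, p⁴, p⁵, p⁶, p⁷, p⁸, p⁹, p¹⁰, p¹¹, p¹², p¹³, p¹⁴, p¹⁵, p¹⁶, p¹⁷, p¹⁸, p¹⁹, p²⁰, p²¹, p²², p²³}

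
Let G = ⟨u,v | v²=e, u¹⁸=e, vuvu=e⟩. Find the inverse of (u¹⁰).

The order of (u¹⁰) is 9 (smallest k with (u¹⁰)ᵏ = e), so (u¹⁰)⁻¹ = (u¹⁰)⁸ = u⁸.
Check: (u¹⁰) · (u⁸) → (u¹⁰) · u⁸ = e, giving e as required.

Answer: u⁸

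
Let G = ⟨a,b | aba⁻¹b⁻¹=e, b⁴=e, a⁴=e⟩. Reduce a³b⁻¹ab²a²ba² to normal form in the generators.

Multiply left to right, reducing at each step:
  (a³) · b⁻¹ = a³b³
  (a³b³) · a = b³
  (b³) · b² = b
  b · a² = a²b
  (a²b) · b = a²b²
  (a²b²) · a² = b²

Answer: b²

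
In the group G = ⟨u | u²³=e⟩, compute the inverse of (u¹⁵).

The order of (u¹⁵) is 23 (smallest k with (u¹⁵)ᵏ = e), so (u¹⁵)⁻¹ = (u¹⁵)²² = u⁸.
Check: (u¹⁵) · (u⁸) → (u¹⁵) · u⁸ = e, giving e as required.

Answer: u⁸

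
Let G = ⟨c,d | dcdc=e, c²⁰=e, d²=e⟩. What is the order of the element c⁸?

Compute successive powers until reaching e:
  (c⁸)¹ = c⁸, (c⁸)² = c¹⁶, (c⁸)³ = c⁴, (c⁸)⁴ = c¹², (c⁸)⁵ = e.
The smallest positive k with (c⁸)ᵏ = e is 5.

Answer: 5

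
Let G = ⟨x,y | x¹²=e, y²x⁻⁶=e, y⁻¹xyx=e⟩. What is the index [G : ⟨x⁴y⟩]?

First find ord(x⁴y) by computing successive powers:
  (x⁴y)¹ = x⁴y, (x⁴y)² = x⁶, (x⁴y)³ = x⁴y⁻¹, (x⁴y)⁴ = e.
So |⟨x⁴y⟩| = ord(x⁴y) = 4. With |G| = 24, by Lagrange [G : ⟨x⁴y⟩] = 24/4 = 6.

Answer: 6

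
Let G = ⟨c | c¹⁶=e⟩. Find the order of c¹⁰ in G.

Compute successive powers until reaching e:
  (c¹⁰)¹ = c¹⁰, (c¹⁰)² = c⁴, (c¹⁰)³ = c¹⁴, (c¹⁰)⁴ = c⁸, (c¹⁰)⁵ = c², (c¹⁰)⁶ = c¹², (c¹⁰)⁷ = c⁶, (c¹⁰)⁸ = e.
The smallest positive k with (c¹⁰)ᵏ = e is 8.

Answer: 8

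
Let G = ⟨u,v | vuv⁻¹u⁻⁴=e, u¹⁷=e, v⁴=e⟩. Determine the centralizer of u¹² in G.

⟨u¹²⟩ ⊆ C_G(u¹²) since powers of u¹² commute with u¹²; so |C_G(u¹²)| ≥ |⟨u¹²⟩| = 17.
By orbit–stabilizer, |C_G(u¹²)| = |G| / |conj. class of u¹²| = 68 / 4 = 17.
The 17 elements commuting with u¹² are {e, u, u², u³, u⁴, u⁵, u⁶, u⁷, u⁸, u⁹, u¹⁰, u¹¹, u¹², u¹³, u¹⁴, u¹⁵, u¹⁶}.

Answer: {e, u, u², u³, u⁴, u⁵, u⁶, u⁷, u⁸, u⁹, u¹⁰, u¹¹, u¹², u¹³, u¹⁴, u¹⁵, u¹⁶}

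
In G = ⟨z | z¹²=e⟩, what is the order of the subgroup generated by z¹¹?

|⟨z¹¹⟩| equals the order of z¹¹. Compute successive powers until reaching e:
  (z¹¹)¹ = z¹¹, (z¹¹)² = z¹⁰, (z¹¹)³ = z⁹, (z¹¹)⁴ = z⁸, (z¹¹)⁵ = z⁷, (z¹¹)⁶ = z⁶, (z¹¹)⁷ = z⁵, (z¹¹)⁸ = z⁴, (z¹¹)⁹ = z³, (z¹¹)¹⁰ = z², (z¹¹)¹¹ = z, (z¹¹)¹² = e.
The smallest positive k with (z¹¹)ᵏ = e is 12, so |⟨z¹¹⟩| = 12.

Answer: 12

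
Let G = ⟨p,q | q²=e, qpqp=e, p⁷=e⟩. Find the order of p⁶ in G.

Compute successive powers until reaching e:
  (p⁶)¹ = p⁶, (p⁶)² = p⁵, (p⁶)³ = p⁴, (p⁶)⁴ = p³, (p⁶)⁵ = p², (p⁶)⁶ = p, (p⁶)⁷ = e.
The smallest positive k with (p⁶)ᵏ = e is 7.

Answer: 7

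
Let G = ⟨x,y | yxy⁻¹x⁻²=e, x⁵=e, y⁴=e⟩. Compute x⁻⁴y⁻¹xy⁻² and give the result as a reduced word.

Multiply left to right, reducing at each step:
  x · y⁻¹ = xy³
  (xy³) · x = x⁴y³
  (x⁴y³) · y⁻² = x⁴y

Answer: x⁴y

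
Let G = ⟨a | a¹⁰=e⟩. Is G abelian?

G has a single generator, so G is cyclic and hence abelian.

Answer: Yes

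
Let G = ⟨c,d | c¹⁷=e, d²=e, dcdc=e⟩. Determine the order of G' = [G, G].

G' = [G, G] is generated by all commutators. The generator-pair commutators are: [c, d] = c².
The subgroup they normally generate is {e, c, c², c³, c⁴, c⁵, c⁶, c⁷, c⁸, c⁹, c¹⁰, c¹¹, c¹², c¹³, c¹⁴, c¹⁵, c¹⁶}, of order 17.
Check: |G/G'| = 34/17 = 2 is the order of the abelianisation.

Answer: 17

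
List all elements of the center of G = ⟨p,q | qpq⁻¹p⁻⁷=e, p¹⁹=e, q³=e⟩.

An element z ∈ Z(G) iff z commutes with every generator.
For example e is central: e·p = p = p·e; e·q = q = q·e.
Whereas p ∉ Z(G) since p·q = pq ≠ p⁷q = q·p.
Checking each of the 57 elements this way gives Z(G) = {e}, of order 1.

Answer: {e}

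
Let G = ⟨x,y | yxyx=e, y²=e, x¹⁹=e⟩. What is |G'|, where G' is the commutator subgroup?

G' = [G, G] is generated by all commutators. The generator-pair commutators are: [x, y] = x².
The subgroup they normally generate is {e, x, x², x³, x⁴, x⁵, x⁶, x⁷, x⁸, x⁹, x¹⁰, x¹¹, x¹², x¹³, x¹⁴, x¹⁵, x¹⁶, x¹⁷, x¹⁸}, of order 19.
Check: |G/G'| = 38/19 = 2 is the order of the abelianisation.

Answer: 19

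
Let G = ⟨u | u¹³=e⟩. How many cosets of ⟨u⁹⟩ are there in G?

First find ord(u⁹) by computing successive powers:
  (u⁹)¹ = u⁹, (u⁹)² = u⁵, (u⁹)³ = u, (u⁹)⁴ = u¹⁰, (u⁹)⁵ = u⁶, (u⁹)⁶ = u², (u⁹)⁷ = u¹¹, (u⁹)⁸ = u⁷, (u⁹)⁹ = u³, (u⁹)¹⁰ = u¹², (u⁹)¹¹ = u⁸, (u⁹)¹² = u⁴, (u⁹)¹³ = e.
So |⟨u⁹⟩| = ord(u⁹) = 13. With |G| = 13, by Lagrange [G : ⟨u⁹⟩] = 13/13 = 1.

Answer: 1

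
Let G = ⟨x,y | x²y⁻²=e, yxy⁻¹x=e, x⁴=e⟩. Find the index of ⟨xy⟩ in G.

First find ord(xy) by computing successive powers:
  (xy)¹ = xy, (xy)² = x², (xy)³ = xy⁻¹, (xy)⁴ = e.
So |⟨xy⟩| = ord(xy) = 4. With |G| = 8, by Lagrange [G : ⟨xy⟩] = 8/4 = 2.

Answer: 2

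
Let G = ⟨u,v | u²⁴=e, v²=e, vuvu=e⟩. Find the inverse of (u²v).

The order of (u²v) is 2 (smallest k with (u²v)ᵏ = e), so (u²v)⁻¹ = (u²v)¹ = u²v.
Check: (u²v) · (u²v) → (u²v) · u² = v;   v · v = e, giving e as required.

Answer: u²v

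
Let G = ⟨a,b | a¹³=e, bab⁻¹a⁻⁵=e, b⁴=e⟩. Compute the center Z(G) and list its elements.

An element z ∈ Z(G) iff z commutes with every generator.
For example e is central: e·a = a = a·e; e·b = b = b·e.
Whereas a ∉ Z(G) since a·b = ab ≠ a⁵b = b·a.
Checking each of the 52 elements this way gives Z(G) = {e}, of order 1.

Answer: {e}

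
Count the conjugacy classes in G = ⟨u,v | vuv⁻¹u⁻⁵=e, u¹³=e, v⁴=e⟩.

The conjugacy classes (representative and size) are:
  [e] (size 1), [u] (size 4), [u²] (size 4), [u⁹] (size 4), [u¹²v] (size 13), [u⁴v²] (size 13), [u¹²v³] (size 13).
Class equation: 1 + 4 + 4 + 4 + 13 + 13 + 13 = 52 = |G|. So G has 7 conjugacy classes.

Answer: 7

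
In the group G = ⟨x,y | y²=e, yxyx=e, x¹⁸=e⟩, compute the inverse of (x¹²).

The order of (x¹²) is 3 (smallest k with (x¹²)ᵏ = e), so (x¹²)⁻¹ = (x¹²)² = x⁶.
Check: (x¹²) · (x⁶) → (x¹²) · x⁶ = e, giving e as required.

Answer: x⁶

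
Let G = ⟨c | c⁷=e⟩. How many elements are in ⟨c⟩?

|⟨c⟩| equals the order of c. Compute successive powers until reaching e:
  c¹ = c, c² = c², c³ = c³, c⁴ = c⁴, c⁵ = c⁵, c⁶ = c⁶, c⁷ = e.
The smallest positive k with cᵏ = e is 7, so |⟨c⟩| = 7.

Answer: 7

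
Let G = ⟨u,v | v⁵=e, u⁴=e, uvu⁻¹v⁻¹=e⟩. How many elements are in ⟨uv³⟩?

|⟨uv³⟩| equals the order of uv³. Compute successive powers until reaching e:
  (uv³)¹ = uv³, (uv³)² = u²v, (uv³)³ = u³v⁴, (uv³)⁴ = v², (uv³)⁵ = u, (uv³)⁶ = u²v³, (uv³)⁷ = u³v, (uv³)⁸ = v⁴, (uv³)⁹ = uv², (uv³)¹⁰ = u², (uv³)¹¹ = u³v³, (uv³)¹² = v, (uv³)¹³ = uv⁴, (uv³)¹⁴ = u²v², (uv³)¹⁵ = u³, (uv³)¹⁶ = v³, (uv³)¹⁷ = uv, (uv³)¹⁸ = u²v⁴, (uv³)¹⁹ = u³v², (uv³)²⁰ = e.
The smallest positive k with (uv³)ᵏ = e is 20, so |⟨uv³⟩| = 20.

Answer: 20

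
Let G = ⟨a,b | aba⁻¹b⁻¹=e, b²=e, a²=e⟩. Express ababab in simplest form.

Multiply left to right, reducing at each step:
  a · b = ab
  (ab) · a = b
  b · b = e
  e · a = a
  a · b = ab

Answer: ab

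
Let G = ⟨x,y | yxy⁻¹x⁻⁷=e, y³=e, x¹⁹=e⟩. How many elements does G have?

Enumerate words in the generators, reducing via the relations: the distinct elements are
  {e, x, y, xy, x², x³, x⁴, x⁵, x⁶, x⁷, x⁸, x⁹, y², xy², x²y, x³y, x¹², x¹³, x¹¹, x¹⁰, x¹⁴, x¹⁵, x¹⁶, x¹⁷, x¹⁸, x⁴y, x⁵y, x⁶y, x⁷y, x⁸y, x⁹y, x²y², x³y², x¹²y, x¹³y, x¹¹y, x¹⁰y, x¹⁴y, x¹⁵y, x¹⁶y, x¹⁷y, x¹⁸y, x⁴y², x⁵y², x⁶y², x⁷y², x⁸y², x⁹y², x¹²y², x¹³y², x¹¹y², x¹⁰y², x¹⁴y², x¹⁵y², x¹⁶y², x¹⁷y², x¹⁸y²}.
No further products give new elements, so |G| = 57.

Answer: 57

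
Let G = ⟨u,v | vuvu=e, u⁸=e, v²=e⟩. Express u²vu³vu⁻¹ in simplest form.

Multiply left to right, reducing at each step:
  (u²) · v = u²v
  (u²v) · u³ = u⁷v
  (u⁷v) · v = u⁷
  (u⁷) · u⁻¹ = u⁶

Answer: u⁶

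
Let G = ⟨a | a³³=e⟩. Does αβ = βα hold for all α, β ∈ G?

G has a single generator, so G is cyclic and hence abelian.

Answer: Yes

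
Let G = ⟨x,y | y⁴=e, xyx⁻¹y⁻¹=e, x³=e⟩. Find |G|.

Enumerate words in the generators, reducing via the relations: the distinct elements are
  {e, x, y, xy, x², y², y³, xy², xy³, x²y, x²y², x²y³}.
No further products give new elements, so |G| = 12.

Answer: 12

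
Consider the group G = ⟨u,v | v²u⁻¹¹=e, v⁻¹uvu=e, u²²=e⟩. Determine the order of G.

Enumerate words in the generators, reducing via the relations: the distinct elements are
  {e, u, v, uv, u², u³, u⁴, u⁵, u⁶, u⁷, u⁸, u⁹, u²v, u²¹, u²⁰, u³v, u¹², u¹³, u¹¹, u¹⁰, u¹⁴, u¹⁵, u¹⁶, u¹⁷, u¹⁸, u¹⁹, u⁴v, u⁵v, u⁶v, u⁷v, u⁸v, u⁹v, v⁻¹, uv⁻¹, u¹⁰v, u²v⁻¹, u³v⁻¹, u⁴v⁻¹, u⁵v⁻¹, u⁶v⁻¹, u⁷v⁻¹, u⁸v⁻¹, u⁹v⁻¹, u¹⁰v⁻¹}.
No further products give new elements, so |G| = 44.

Answer: 44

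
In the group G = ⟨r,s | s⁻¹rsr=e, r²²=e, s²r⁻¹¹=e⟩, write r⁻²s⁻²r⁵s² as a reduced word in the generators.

Multiply left to right, reducing at each step:
  (r²⁰) · s⁻² = r⁹
  (r⁹) · r⁵ = r¹⁴
  (r¹⁴) · s² = r³

Answer: r³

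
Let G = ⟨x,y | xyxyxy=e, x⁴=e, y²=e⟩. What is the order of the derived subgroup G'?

G' = [G, G] is generated by all commutators. The generator-pair commutators are: [x, y] = x²yx.
The subgroup they normally generate is {e, x², xy, yx³, x²yx, x³y, x²yx³, yx, xyx², yx²y, x²yx²y, x³yx²}, of order 12.
Check: |G/G'| = 24/12 = 2 is the order of the abelianisation.

Answer: 12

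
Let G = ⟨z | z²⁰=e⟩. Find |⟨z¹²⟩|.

|⟨z¹²⟩| equals the order of z¹². Compute successive powers until reaching e:
  (z¹²)¹ = z¹², (z¹²)² = z⁴, (z¹²)³ = z¹⁶, (z¹²)⁴ = z⁸, (z¹²)⁵ = e.
The smallest positive k with (z¹²)ᵏ = e is 5, so |⟨z¹²⟩| = 5.

Answer: 5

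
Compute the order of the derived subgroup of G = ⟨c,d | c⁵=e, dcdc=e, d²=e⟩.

G' = [G, G] is generated by all commutators. The generator-pair commutators are: [c, d] = c².
The subgroup they normally generate is {e, c, c², c³, c⁴}, of order 5.
Check: |G/G'| = 10/5 = 2 is the order of the abelianisation.

Answer: 5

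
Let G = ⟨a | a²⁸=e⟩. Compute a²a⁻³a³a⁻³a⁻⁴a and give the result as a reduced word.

Multiply left to right, reducing at each step:
  (a²) · a⁻³ = a²⁷
  (a²⁷) · a³ = a²
  (a²) · a⁻³ = a²⁷
  (a²⁷) · a⁻⁴ = a²³
  (a²³) · a = a²⁴

Answer: a²⁴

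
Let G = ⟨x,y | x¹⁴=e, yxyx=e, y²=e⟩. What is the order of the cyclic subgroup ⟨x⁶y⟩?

|⟨x⁶y⟩| equals the order of x⁶y. Compute successive powers until reaching e:
  (x⁶y)¹ = x⁶y, (x⁶y)² = e.
The smallest positive k with (x⁶y)ᵏ = e is 2, so |⟨x⁶y⟩| = 2.

Answer: 2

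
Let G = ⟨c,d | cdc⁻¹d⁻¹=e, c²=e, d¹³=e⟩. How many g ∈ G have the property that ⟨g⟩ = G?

G is cyclic of order 26. An element generates G iff its order is 26, and a cyclic group of order 26 has exactly φ(26) = 12 such elements.

Answer: 12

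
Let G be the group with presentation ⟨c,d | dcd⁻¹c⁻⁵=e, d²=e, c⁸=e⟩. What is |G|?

Enumerate words in the generators, reducing via the relations: the distinct elements are
  {c, d, e, cd, c², c³, c⁴, c⁵, c⁶, c⁷, c²d, c³d, c⁴d, c⁵d, c⁶d, c⁷d}.
No further products give new elements, so |G| = 16.

Answer: 16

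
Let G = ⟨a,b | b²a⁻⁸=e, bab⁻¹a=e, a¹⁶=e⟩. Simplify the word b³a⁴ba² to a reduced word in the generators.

Multiply left to right, reducing at each step:
  (b⁻¹) · a⁴ = a⁴b
  (a⁴b) · b = a¹²
  (a¹²) · a² = a¹⁴

Answer: a¹⁴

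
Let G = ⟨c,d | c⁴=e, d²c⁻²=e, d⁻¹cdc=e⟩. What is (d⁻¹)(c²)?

Compute (d⁻¹) · (c²) by multiplying left to right and reducing via the relations at each step:
  (d⁻¹) · c² = d

Answer: d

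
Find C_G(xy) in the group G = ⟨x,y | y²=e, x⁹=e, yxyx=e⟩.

⟨xy⟩ ⊆ C_G(xy) since powers of xy commute with xy; so |C_G(xy)| ≥ |⟨xy⟩| = 2.
By orbit–stabilizer, |C_G(xy)| = |G| / |conj. class of xy| = 18 / 9 = 2.
The 2 elements commuting with xy are {e, xy}.

Answer: {e, xy}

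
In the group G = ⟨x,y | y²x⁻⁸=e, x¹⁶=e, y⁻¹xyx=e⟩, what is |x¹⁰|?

Compute successive powers until reaching e:
  (x¹⁰)¹ = x¹⁰, (x¹⁰)² = x⁴, (x¹⁰)³ = x¹⁴, (x¹⁰)⁴ = x⁸, (x¹⁰)⁵ = x², (x¹⁰)⁶ = x¹², (x¹⁰)⁷ = x⁶, (x¹⁰)⁸ = e.
The smallest positive k with (x¹⁰)ᵏ = e is 8.

Answer: 8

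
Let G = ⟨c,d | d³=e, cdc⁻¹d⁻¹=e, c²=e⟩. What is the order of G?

Enumerate words in the generators, reducing via the relations: the distinct elements are
  {c, d, e, cd, d², cd²}.
No further products give new elements, so |G| = 6.

Answer: 6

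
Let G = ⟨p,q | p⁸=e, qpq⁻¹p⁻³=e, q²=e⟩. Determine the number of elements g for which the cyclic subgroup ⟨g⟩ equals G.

⟨g⟩ = G would require ord(g) = |G| = 16, but the maximum element order in G is 8 < 16. So G is not cyclic and no single element generates it: the count is 0.

Answer: 0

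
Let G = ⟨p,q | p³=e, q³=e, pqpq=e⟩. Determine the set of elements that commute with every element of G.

An element z ∈ Z(G) iff z commutes with every generator.
For example e is central: e·p = p = p·e; e·q = q = q·e.
Whereas p ∉ Z(G) since p·q = pq ≠ p²q² = q·p.
Checking each of the 12 elements this way gives Z(G) = {e}, of order 1.

Answer: {e}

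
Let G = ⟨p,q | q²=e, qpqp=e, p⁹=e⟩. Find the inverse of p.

The order of p is 9 (smallest k with pᵏ = e), so p⁻¹ = p⁸ = p⁸.
Check: p · (p⁸) → p · p⁸ = e, giving e as required.

Answer: p⁸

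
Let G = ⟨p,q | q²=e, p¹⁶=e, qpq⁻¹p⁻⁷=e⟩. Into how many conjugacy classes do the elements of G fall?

The conjugacy classes (representative and size) are:
  [e] (size 1), [p] (size 2), [p¹⁴] (size 2), [p³] (size 2), [p⁴] (size 2), [p¹⁰] (size 2), [p⁸] (size 1), [p⁹] (size 2), [p¹¹] (size 2), [p¹⁰q] (size 8), [pq] (size 8).
Class equation: 1 + 2 + 2 + 2 + 2 + 2 + 1 + 2 + 2 + 8 + 8 = 32 = |G|. So G has 11 conjugacy classes.

Answer: 11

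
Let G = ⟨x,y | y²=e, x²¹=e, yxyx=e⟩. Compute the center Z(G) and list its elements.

An element z ∈ Z(G) iff z commutes with every generator.
For example e is central: e·x = x = x·e; e·y = y = y·e.
Whereas x ∉ Z(G) since x·y = xy ≠ x²⁰y = y·x.
Checking each of the 42 elements this way gives Z(G) = {e}, of order 1.

Answer: {e}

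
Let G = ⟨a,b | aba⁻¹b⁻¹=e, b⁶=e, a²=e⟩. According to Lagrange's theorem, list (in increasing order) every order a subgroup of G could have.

|G| = 12 = 2² · 3. By Lagrange's theorem the order of any subgroup divides 12; the divisors of 12 are 1, 2, 3, 4, 6, 12.

Answer: 1, 2, 3, 4, 6, 12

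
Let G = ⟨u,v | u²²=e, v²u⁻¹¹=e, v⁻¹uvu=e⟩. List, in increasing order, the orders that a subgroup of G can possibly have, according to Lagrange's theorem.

|G| = 44 = 2² · 11. By Lagrange's theorem the order of any subgroup divides 44; the divisors of 44 are 1, 2, 4, 11, 22, 44.

Answer: 1, 2, 4, 11, 22, 44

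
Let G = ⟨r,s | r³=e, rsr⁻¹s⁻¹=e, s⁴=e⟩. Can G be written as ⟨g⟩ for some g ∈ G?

|G| = 12. The element rs has order 12 (its powers give 12 distinct elements), so ⟨rs⟩ = G and G is cyclic.

Answer: Yes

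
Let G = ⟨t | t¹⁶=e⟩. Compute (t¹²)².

Compute successive powers of (t¹²), reducing at each step:
  (t¹²)²: (t¹²) · t¹² = t⁸

Answer: t⁸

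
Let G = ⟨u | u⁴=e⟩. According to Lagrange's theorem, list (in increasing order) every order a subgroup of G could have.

|G| = 4 = 2². By Lagrange's theorem the order of any subgroup divides 4; the divisors of 4 are 1, 2, 4.

Answer: 1, 2, 4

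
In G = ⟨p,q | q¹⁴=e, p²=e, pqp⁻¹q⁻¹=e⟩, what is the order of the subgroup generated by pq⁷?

|⟨pq⁷⟩| equals the order of pq⁷. Compute successive powers until reaching e:
  (pq⁷)¹ = pq⁷, (pq⁷)² = e.
The smallest positive k with (pq⁷)ᵏ = e is 2, so |⟨pq⁷⟩| = 2.

Answer: 2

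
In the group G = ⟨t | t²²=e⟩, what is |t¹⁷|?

Compute successive powers until reaching e:
  (t¹⁷)¹ = t¹⁷, (t¹⁷)² = t¹², (t¹⁷)³ = t⁷, (t¹⁷)⁴ = t², (t¹⁷)⁵ = t¹⁹, (t¹⁷)⁶ = t¹⁴, (t¹⁷)⁷ = t⁹, (t¹⁷)⁸ = t⁴, (t¹⁷)⁹ = t²¹, (t¹⁷)¹⁰ = t¹⁶, (t¹⁷)¹¹ = t¹¹, (t¹⁷)¹² = t⁶, (t¹⁷)¹³ = t, (t¹⁷)¹⁴ = t¹⁸, (t¹⁷)¹⁵ = t¹³, (t¹⁷)¹⁶ = t⁸, (t¹⁷)¹⁷ = t³, (t¹⁷)¹⁸ = t²⁰, (t¹⁷)¹⁹ = t¹⁵, (t¹⁷)²⁰ = t¹⁰, (t¹⁷)²¹ = t⁵, (t¹⁷)²² = e.
The smallest positive k with (t¹⁷)ᵏ = e is 22.

Answer: 22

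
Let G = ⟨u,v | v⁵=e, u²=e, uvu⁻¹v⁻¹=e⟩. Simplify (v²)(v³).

Compute (v²) · (v³) by multiplying left to right and reducing via the relations at each step:
  (v²) · v³ = e

Answer: e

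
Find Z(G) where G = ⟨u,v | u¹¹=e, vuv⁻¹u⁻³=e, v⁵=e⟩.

An element z ∈ Z(G) iff z commutes with every generator.
For example e is central: e·u = u = u·e; e·v = v = v·e.
Whereas u ∉ Z(G) since u·v = uv ≠ u³v = v·u.
Checking each of the 55 elements this way gives Z(G) = {e}, of order 1.

Answer: {e}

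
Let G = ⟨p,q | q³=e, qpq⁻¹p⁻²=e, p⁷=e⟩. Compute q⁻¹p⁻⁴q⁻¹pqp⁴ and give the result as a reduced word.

Multiply left to right, reducing at each step:
  (q²) · p⁻⁴ = p⁵q²
  (p⁵q²) · q⁻¹ = p⁵q
  (p⁵q) · p = q
  q · q = q²
  (q²) · p⁴ = p²q²

Answer: p²q²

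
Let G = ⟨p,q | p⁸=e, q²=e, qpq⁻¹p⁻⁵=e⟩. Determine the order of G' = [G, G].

G' = [G, G] is generated by all commutators. The generator-pair commutators are: [p, q] = p⁴.
The subgroup they normally generate is {e, p⁴}, of order 2.
Check: |G/G'| = 16/2 = 8 is the order of the abelianisation.

Answer: 2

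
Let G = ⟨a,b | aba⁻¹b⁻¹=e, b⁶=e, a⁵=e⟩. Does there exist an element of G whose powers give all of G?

|G| = 30. The element ab has order 30 (its powers give 30 distinct elements), so ⟨ab⟩ = G and G is cyclic.

Answer: Yes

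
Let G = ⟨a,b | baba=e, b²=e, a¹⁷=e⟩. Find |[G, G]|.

G' = [G, G] is generated by all commutators. The generator-pair commutators are: [a, b] = a².
The subgroup they normally generate is {e, a, a², a³, a⁴, a⁵, a⁶, a⁷, a⁸, a⁹, a¹⁰, a¹¹, a¹², a¹³, a¹⁴, a¹⁵, a¹⁶}, of order 17.
Check: |G/G'| = 34/17 = 2 is the order of the abelianisation.

Answer: 17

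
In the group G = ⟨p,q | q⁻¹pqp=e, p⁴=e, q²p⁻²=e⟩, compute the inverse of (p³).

The order of (p³) is 4 (smallest k with (p³)ᵏ = e), so (p³)⁻¹ = (p³)³ = p.
Check: (p³) · p → (p³) · p = e, giving e as required.

Answer: p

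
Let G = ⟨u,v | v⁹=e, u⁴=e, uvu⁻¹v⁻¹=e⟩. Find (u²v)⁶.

Compute successive powers of (u²v), reducing at each step:
  (u²v)²: (u²v) · u² = v;   v · v = v²
  (u²v)³: (v²) · u² = u²v²;   (u²v²) · v = u²v³
  (u²v)⁴: (u²v³) · u² = v³;   (v³) · v = v⁴
  (u²v)⁵: (v⁴) · u² = u²v⁴;   (u²v⁴) · v = u²v⁵
  (u²v)⁶: (u²v⁵) · u² = v⁵;   (v⁵) · v = v⁶

Answer: v⁶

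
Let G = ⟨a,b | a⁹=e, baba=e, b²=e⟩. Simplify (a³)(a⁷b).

Compute (a³) · (a⁷b) by multiplying left to right and reducing via the relations at each step:
  (a³) · a⁷ = a
  a · b = ab

Answer: ab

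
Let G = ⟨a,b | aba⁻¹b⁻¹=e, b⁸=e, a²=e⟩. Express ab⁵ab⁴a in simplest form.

Multiply left to right, reducing at each step:
  a · b⁵ = ab⁵
  (ab⁵) · a = b⁵
  (b⁵) · b⁴ = b
  b · a = ab

Answer: ab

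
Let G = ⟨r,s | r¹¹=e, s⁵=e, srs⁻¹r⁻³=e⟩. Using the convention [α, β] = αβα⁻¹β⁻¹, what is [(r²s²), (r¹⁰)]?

[(r²s²), (r¹⁰)] = (r²s²)·(r¹⁰)·(r²s²)⁻¹·(r¹⁰)⁻¹.
  (r²s²) · (r¹⁰) = r⁴s²
  (r⁴s²) · (rs³) = r²
  (r²) · r = r³

Answer: r³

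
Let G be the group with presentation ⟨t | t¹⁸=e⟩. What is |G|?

G is generated by a single element, so G is cyclic. The relator gives t¹⁸ = e and no smaller power is forced to be e, so the 18 powers {e, t, t², t³, t⁴, t⁵, t⁶, t⁷, t⁸, t⁹, t¹², t¹³, t¹¹, t¹⁰, t¹⁴, t¹⁵, t¹⁶, t¹⁷} are distinct. Hence |G| = 18.

Answer: 18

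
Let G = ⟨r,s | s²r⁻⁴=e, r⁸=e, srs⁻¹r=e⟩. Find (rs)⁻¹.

The order of (rs) is 4 (smallest k with (rs)ᵏ = e), so (rs)⁻¹ = (rs)³ = rs⁻¹.
Check: (rs) · (rs⁻¹) → (rs) · r = s;   s · s⁻¹ = e, giving e as required.

Answer: rs⁻¹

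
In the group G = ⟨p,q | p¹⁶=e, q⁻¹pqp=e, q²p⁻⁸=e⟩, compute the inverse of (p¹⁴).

The order of (p¹⁴) is 8 (smallest k with (p¹⁴)ᵏ = e), so (p¹⁴)⁻¹ = (p¹⁴)⁷ = p².
Check: (p¹⁴) · (p²) → (p¹⁴) · p² = e, giving e as required.

Answer: p²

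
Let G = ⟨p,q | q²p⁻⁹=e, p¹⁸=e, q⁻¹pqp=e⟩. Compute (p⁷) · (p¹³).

Compute (p⁷) · (p¹³) by multiplying left to right and reducing via the relations at each step:
  (p⁷) · p¹³ = p²

Answer: p²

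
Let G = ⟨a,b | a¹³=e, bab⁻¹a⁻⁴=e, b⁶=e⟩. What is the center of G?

An element z ∈ Z(G) iff z commutes with every generator.
For example e is central: e·a = a = a·e; e·b = b = b·e.
Whereas a ∉ Z(G) since a·b = ab ≠ a⁴b = b·a.
Checking each of the 78 elements this way gives Z(G) = {e}, of order 1.

Answer: {e}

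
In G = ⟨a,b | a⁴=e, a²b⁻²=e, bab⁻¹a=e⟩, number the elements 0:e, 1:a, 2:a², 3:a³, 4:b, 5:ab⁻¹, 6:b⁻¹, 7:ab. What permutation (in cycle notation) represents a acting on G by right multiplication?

(0 1 2 3)(4 5 6 7)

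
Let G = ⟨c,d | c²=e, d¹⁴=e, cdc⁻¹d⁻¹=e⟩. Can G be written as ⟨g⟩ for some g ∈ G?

|G| = 28, but the maximum element order in G is 14 < 28. No single element generates all of G, so G is not cyclic.

Answer: No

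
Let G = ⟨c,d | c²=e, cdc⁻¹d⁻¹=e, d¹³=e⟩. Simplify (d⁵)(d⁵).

Compute (d⁵) · (d⁵) by multiplying left to right and reducing via the relations at each step:
  (d⁵) · d⁵ = d¹⁰

Answer: d¹⁰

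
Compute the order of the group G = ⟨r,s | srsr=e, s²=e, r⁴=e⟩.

Enumerate words in the generators, reducing via the relations: the distinct elements are
  {e, r, s, rs, r², r³, r²s, r³s}.
No further products give new elements, so |G| = 8.

Answer: 8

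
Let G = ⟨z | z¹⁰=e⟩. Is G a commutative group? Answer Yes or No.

G has a single generator, so G is cyclic and hence abelian.

Answer: Yes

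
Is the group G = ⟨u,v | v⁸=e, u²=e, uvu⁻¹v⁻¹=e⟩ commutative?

Each pair of generators commutes: u·v = uv = v·u. Since the generators pairwise commute, every element of G commutes with every other, so G is abelian.

Answer: Yes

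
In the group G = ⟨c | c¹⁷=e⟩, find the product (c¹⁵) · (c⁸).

Compute (c¹⁵) · (c⁸) by multiplying left to right and reducing via the relations at each step:
  (c¹⁵) · c⁸ = c⁶

Answer: c⁶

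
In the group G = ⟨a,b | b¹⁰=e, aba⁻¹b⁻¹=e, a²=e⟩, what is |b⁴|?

Compute successive powers until reaching e:
  (b⁴)¹ = b⁴, (b⁴)² = b⁸, (b⁴)³ = b², (b⁴)⁴ = b⁶, (b⁴)⁵ = e.
The smallest positive k with (b⁴)ᵏ = e is 5.

Answer: 5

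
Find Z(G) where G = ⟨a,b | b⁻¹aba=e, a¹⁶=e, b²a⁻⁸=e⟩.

An element z ∈ Z(G) iff z commutes with every generator.
For example a⁸ is central: (a⁸)·a = a⁹ = a·(a⁸); (a⁸)·b = b⁻¹ = b·(a⁸).
Whereas a ∉ Z(G) since a·b = ab ≠ a⁷b⁻¹ = b·a.
Checking each of the 32 elements this way gives Z(G) = {e, a⁸}, of order 2.

Answer: {e, a⁸}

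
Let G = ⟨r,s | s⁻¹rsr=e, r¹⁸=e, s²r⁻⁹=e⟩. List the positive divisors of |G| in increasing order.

|G| = 36 = 2² · 3². By Lagrange's theorem the order of any subgroup divides 36; the divisors of 36 are 1, 2, 3, 4, 6, 9, 12, 18, 36.

Answer: 1, 2, 3, 4, 6, 9, 12, 18, 36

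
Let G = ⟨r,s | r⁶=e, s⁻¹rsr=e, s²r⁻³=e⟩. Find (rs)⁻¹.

The order of (rs) is 4 (smallest k with (rs)ᵏ = e), so (rs)⁻¹ = (rs)³ = rs⁻¹.
Check: (rs) · (rs⁻¹) → (rs) · r = s;   s · s⁻¹ = e, giving e as required.

Answer: rs⁻¹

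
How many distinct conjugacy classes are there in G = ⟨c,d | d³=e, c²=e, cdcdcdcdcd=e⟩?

The conjugacy classes (representative and size) are:
  [e] (size 1), [cdcd²cdcd²c] (size 15), [dcdcd²c] (size 20), [cd²cd²c] (size 12), [d²cdcd²] (size 12).
Class equation: 1 + 15 + 20 + 12 + 12 = 60 = |G|. So G has 5 conjugacy classes.

Answer: 5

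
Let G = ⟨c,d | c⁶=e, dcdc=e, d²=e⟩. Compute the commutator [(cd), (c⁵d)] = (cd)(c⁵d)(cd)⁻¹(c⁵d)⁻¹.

[(cd), (c⁵d)] = (cd)·(c⁵d)·(cd)⁻¹·(c⁵d)⁻¹.
  (cd) · (c⁵d) = c²
  (c²) · (cd) = c³d
  (c³d) · (c⁵d) = c⁴

Answer: c⁴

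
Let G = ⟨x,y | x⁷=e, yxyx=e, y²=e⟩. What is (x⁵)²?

Compute successive powers of (x⁵), reducing at each step:
  (x⁵)²: (x⁵) · x⁵ = x³

Answer: x³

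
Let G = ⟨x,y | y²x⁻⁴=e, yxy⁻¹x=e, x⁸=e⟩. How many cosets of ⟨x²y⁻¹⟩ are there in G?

First find ord(x²y⁻¹) by computing successive powers:
  (x²y⁻¹)¹ = x²y⁻¹, (x²y⁻¹)² = x⁴, (x²y⁻¹)³ = x²y, (x²y⁻¹)⁴ = e.
So |⟨x²y⁻¹⟩| = ord(x²y⁻¹) = 4. With |G| = 16, by Lagrange [G : ⟨x²y⁻¹⟩] = 16/4 = 4.

Answer: 4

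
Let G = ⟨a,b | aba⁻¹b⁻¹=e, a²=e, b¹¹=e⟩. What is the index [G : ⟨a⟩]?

First find ord(a) by computing successive powers:
  a¹ = a, a² = e.
So |⟨a⟩| = ord(a) = 2. With |G| = 22, by Lagrange [G : ⟨a⟩] = 22/2 = 11.

Answer: 11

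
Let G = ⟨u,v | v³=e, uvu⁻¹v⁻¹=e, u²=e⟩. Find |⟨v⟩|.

|⟨v⟩| equals the order of v. Compute successive powers until reaching e:
  v¹ = v, v² = v², v³ = e.
The smallest positive k with vᵏ = e is 3, so |⟨v⟩| = 3.

Answer: 3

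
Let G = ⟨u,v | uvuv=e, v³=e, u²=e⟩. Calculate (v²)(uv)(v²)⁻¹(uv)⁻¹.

[(v²), (uv)] = (v²)·(uv)·(v²)⁻¹·(uv)⁻¹.
  (v²) · (uv) = uv²
  (uv²) · v = u
  u · (uv) = v

Answer: v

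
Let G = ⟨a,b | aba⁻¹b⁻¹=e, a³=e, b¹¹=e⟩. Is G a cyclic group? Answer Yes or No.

|G| = 33. The element ab has order 33 (its powers give 33 distinct elements), so ⟨ab⟩ = G and G is cyclic.

Answer: Yes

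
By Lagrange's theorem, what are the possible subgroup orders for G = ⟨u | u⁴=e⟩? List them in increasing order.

|G| = 4 = 2². By Lagrange's theorem the order of any subgroup divides 4; the divisors of 4 are 1, 2, 4.

Answer: 1, 2, 4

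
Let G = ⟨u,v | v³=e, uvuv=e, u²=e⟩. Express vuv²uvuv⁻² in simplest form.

Multiply left to right, reducing at each step:
  v · u = uv²
  (uv²) · v² = uv
  (uv) · u = v²
  (v²) · v = e
  e · u = u
  u · v⁻² = uv

Answer: uv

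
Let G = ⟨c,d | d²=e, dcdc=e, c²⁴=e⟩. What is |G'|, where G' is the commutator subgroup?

G' = [G, G] is generated by all commutators. The generator-pair commutators are: [c, d] = c².
The subgroup they normally generate is {e, c², c⁴, c⁶, c⁸, c¹⁰, c¹², c¹⁴, c¹⁶, c¹⁸, c²⁰, c²²}, of order 12.
Check: |G/G'| = 48/12 = 4 is the order of the abelianisation.

Answer: 12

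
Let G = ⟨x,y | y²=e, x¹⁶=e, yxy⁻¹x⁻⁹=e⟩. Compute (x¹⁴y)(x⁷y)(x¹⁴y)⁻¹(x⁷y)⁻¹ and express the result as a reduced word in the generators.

[(x¹⁴y), (x⁷y)] = (x¹⁴y)·(x⁷y)·(x¹⁴y)⁻¹·(x⁷y)⁻¹.
  (x¹⁴y) · (x⁷y) = x¹³
  (x¹³) · (x²y) = x¹⁵y
  (x¹⁵y) · (xy) = x⁸

Answer: x⁸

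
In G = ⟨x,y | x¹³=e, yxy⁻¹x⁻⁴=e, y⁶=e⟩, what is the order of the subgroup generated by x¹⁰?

|⟨x¹⁰⟩| equals the order of x¹⁰. Compute successive powers until reaching e:
  (x¹⁰)¹ = x¹⁰, (x¹⁰)² = x⁷, (x¹⁰)³ = x⁴, (x¹⁰)⁴ = x, (x¹⁰)⁵ = x¹¹, (x¹⁰)⁶ = x⁸, (x¹⁰)⁷ = x⁵, (x¹⁰)⁸ = x², (x¹⁰)⁹ = x¹², (x¹⁰)¹⁰ = x⁹, (x¹⁰)¹¹ = x⁶, (x¹⁰)¹² = x³, (x¹⁰)¹³ = e.
The smallest positive k with (x¹⁰)ᵏ = e is 13, so |⟨x¹⁰⟩| = 13.

Answer: 13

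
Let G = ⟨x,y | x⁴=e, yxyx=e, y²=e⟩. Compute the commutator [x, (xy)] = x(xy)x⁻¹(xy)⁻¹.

[x, (xy)] = x·(xy)·x⁻¹·(xy)⁻¹.
  x · (xy) = x²y
  (x²y) · (x³) = x³y
  (x³y) · (xy) = x²

Answer: x²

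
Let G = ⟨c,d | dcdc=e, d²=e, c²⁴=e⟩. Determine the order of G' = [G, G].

G' = [G, G] is generated by all commutators. The generator-pair commutators are: [c, d] = c².
The subgroup they normally generate is {e, c², c⁴, c⁶, c⁸, c¹⁰, c¹², c¹⁴, c¹⁶, c¹⁸, c²⁰, c²²}, of order 12.
Check: |G/G'| = 48/12 = 4 is the order of the abelianisation.

Answer: 12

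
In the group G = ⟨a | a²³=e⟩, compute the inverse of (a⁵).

The order of (a⁵) is 23 (smallest k with (a⁵)ᵏ = e), so (a⁵)⁻¹ = (a⁵)²² = a¹⁸.
Check: (a⁵) · (a¹⁸) → (a⁵) · a¹⁸ = e, giving e as required.

Answer: a¹⁸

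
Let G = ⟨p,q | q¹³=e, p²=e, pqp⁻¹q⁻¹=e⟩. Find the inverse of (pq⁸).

The order of (pq⁸) is 26 (smallest k with (pq⁸)ᵏ = e), so (pq⁸)⁻¹ = (pq⁸)²⁵ = pq⁵.
Check: (pq⁸) · (pq⁵) → (pq⁸) · p = q⁸;   (q⁸) · q⁵ = e, giving e as required.

Answer: pq⁵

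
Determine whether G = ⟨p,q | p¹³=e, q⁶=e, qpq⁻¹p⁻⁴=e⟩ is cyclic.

Every cyclic group is abelian. But p·q = pq while q·p = p⁴q, so p·q ≠ q·p and G is not abelian. Hence G is not cyclic.

Answer: No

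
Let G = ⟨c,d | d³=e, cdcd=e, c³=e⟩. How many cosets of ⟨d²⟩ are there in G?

First find ord(d²) by computing successive powers:
  (d²)¹ = d², (d²)² = d, (d²)³ = e.
So |⟨d²⟩| = ord(d²) = 3. With |G| = 12, by Lagrange [G : ⟨d²⟩] = 12/3 = 4.

Answer: 4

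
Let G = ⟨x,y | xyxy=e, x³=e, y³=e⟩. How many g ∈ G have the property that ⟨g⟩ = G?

⟨g⟩ = G would require ord(g) = |G| = 12, but the maximum element order in G is 3 < 12. So G is not cyclic and no single element generates it: the count is 0.

Answer: 0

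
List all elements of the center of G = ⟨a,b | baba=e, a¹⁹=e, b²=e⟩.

An element z ∈ Z(G) iff z commutes with every generator.
For example e is central: e·a = a = a·e; e·b = b = b·e.
Whereas a ∉ Z(G) since a·b = ab ≠ a¹⁸b = b·a.
Checking each of the 38 elements this way gives Z(G) = {e}, of order 1.

Answer: {e}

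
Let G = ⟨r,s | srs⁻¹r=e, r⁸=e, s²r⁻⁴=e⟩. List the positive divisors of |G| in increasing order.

|G| = 16 = 2⁴. By Lagrange's theorem the order of any subgroup divides 16; the divisors of 16 are 1, 2, 4, 8, 16.

Answer: 1, 2, 4, 8, 16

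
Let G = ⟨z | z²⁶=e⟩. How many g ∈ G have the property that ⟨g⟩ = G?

G is cyclic of order 26. An element generates G iff its order is 26, and a cyclic group of order 26 has exactly φ(26) = 12 such elements.

Answer: 12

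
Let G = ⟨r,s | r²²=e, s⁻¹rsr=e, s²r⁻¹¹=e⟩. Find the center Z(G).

An element z ∈ Z(G) iff z commutes with every generator.
For example r¹¹ is central: (r¹¹)·r = r¹² = r·(r¹¹); (r¹¹)·s = s⁻¹ = s·(r¹¹).
Whereas r ∉ Z(G) since r·s = rs ≠ r¹⁰s⁻¹ = s·r.
Checking each of the 44 elements this way gives Z(G) = {e, r¹¹}, of order 2.

Answer: {e, r¹¹}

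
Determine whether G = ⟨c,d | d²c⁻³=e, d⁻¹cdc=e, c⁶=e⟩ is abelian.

c·d = cd but d·c = c²d⁻¹, so c·d ≠ d·c and G is not abelian.

Answer: No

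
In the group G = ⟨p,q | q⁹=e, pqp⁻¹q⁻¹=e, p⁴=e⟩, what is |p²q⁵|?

Compute successive powers until reaching e:
  (p²q⁵)¹ = p²q⁵, (p²q⁵)² = q, (p²q⁵)³ = p²q⁶, (p²q⁵)⁴ = q², (p²q⁵)⁵ = p²q⁷, (p²q⁵)⁶ = q³, (p²q⁵)⁷ = p²q⁸, (p²q⁵)⁸ = q⁴, (p²q⁵)⁹ = p², (p²q⁵)¹⁰ = q⁵, (p²q⁵)¹¹ = p²q, (p²q⁵)¹² = q⁶, (p²q⁵)¹³ = p²q², (p²q⁵)¹⁴ = q⁷, (p²q⁵)¹⁵ = p²q³, (p²q⁵)¹⁶ = q⁸, (p²q⁵)¹⁷ = p²q⁴, (p²q⁵)¹⁸ = e.
The smallest positive k with (p²q⁵)ᵏ = e is 18.

Answer: 18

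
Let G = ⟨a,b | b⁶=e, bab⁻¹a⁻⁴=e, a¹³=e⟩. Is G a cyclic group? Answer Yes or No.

Every cyclic group is abelian. But a·b = ab while b·a = a⁴b, so a·b ≠ b·a and G is not abelian. Hence G is not cyclic.

Answer: No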